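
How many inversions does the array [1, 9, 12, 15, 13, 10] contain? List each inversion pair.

Finding inversions in [1, 9, 12, 15, 13, 10]:

(2, 5): arr[2]=12 > arr[5]=10
(3, 4): arr[3]=15 > arr[4]=13
(3, 5): arr[3]=15 > arr[5]=10
(4, 5): arr[4]=13 > arr[5]=10

Total inversions: 4

The array has 4 inversion(s): (2,5), (3,4), (3,5), (4,5). Each pair (i,j) satisfies i < j and arr[i] > arr[j].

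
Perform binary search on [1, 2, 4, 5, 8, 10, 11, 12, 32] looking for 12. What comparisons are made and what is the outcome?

Binary search for 12 in [1, 2, 4, 5, 8, 10, 11, 12, 32]:

lo=0, hi=8, mid=4, arr[mid]=8 -> 8 < 12, search right half
lo=5, hi=8, mid=6, arr[mid]=11 -> 11 < 12, search right half
lo=7, hi=8, mid=7, arr[mid]=12 -> Found target at index 7!

Binary search finds 12 at index 7 after 3 comparisons. The search repeatedly halves the search space by comparing with the middle element.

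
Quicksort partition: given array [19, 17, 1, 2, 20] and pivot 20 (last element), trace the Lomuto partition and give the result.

Lomuto partition with pivot = 20:

Initial array: [19, 17, 1, 2, 20]

arr[0]=19 <= 20: swap with position 0, array becomes [19, 17, 1, 2, 20]
arr[1]=17 <= 20: swap with position 1, array becomes [19, 17, 1, 2, 20]
arr[2]=1 <= 20: swap with position 2, array becomes [19, 17, 1, 2, 20]
arr[3]=2 <= 20: swap with position 3, array becomes [19, 17, 1, 2, 20]

Place pivot at position 4: [19, 17, 1, 2, 20]
Pivot position: 4

After partitioning with pivot 20, the array becomes [19, 17, 1, 2, 20]. The pivot is placed at index 4. All elements to the left of the pivot are <= 20, and all elements to the right are > 20.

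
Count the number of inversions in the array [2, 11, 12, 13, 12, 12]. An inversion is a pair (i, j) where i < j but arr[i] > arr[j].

Finding inversions in [2, 11, 12, 13, 12, 12]:

(3, 4): arr[3]=13 > arr[4]=12
(3, 5): arr[3]=13 > arr[5]=12

Total inversions: 2

The array has 2 inversion(s): (3,4), (3,5). Each pair (i,j) satisfies i < j and arr[i] > arr[j].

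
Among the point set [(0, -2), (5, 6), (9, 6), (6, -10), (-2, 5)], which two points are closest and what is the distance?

Computing all pairwise distances among 5 points:

d((0, -2), (5, 6)) = 9.434
d((0, -2), (9, 6)) = 12.0416
d((0, -2), (6, -10)) = 10.0
d((0, -2), (-2, 5)) = 7.2801
d((5, 6), (9, 6)) = 4.0 <-- minimum
d((5, 6), (6, -10)) = 16.0312
d((5, 6), (-2, 5)) = 7.0711
d((9, 6), (6, -10)) = 16.2788
d((9, 6), (-2, 5)) = 11.0454
d((6, -10), (-2, 5)) = 17.0

Closest pair: (5, 6) and (9, 6) with distance 4.0

The closest pair is (5, 6) and (9, 6) with Euclidean distance 4.0. For 5 points, brute-force pairwise comparison is shown above. For large n, the divide-and-conquer algorithm (sort by x, recurse on halves, check the dividing strip) achieves O(n log n).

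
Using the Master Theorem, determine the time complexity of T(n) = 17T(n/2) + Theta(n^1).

Master Theorem for T(n) = 17T(n/2) + O(n^1):

a = 17, b = 2, c = 1
log_b(a) = log_2(17) = 4.0875

Case 1: c = 1 < log_2(17) = 4.0875
T(n) = O(n^(log_2 17))

For T(n) = 17T(n/2) + O(n^1): log_2(17) = 4.0875. This is Case 1 of the Master Theorem (c < log_b(a), work dominated by leaves), giving O(n^(log_2 17)).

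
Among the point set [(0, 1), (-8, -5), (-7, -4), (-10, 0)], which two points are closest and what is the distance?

Computing all pairwise distances among 4 points:

d((0, 1), (-8, -5)) = 10.0
d((0, 1), (-7, -4)) = 8.6023
d((0, 1), (-10, 0)) = 10.0499
d((-8, -5), (-7, -4)) = 1.4142 <-- minimum
d((-8, -5), (-10, 0)) = 5.3852
d((-7, -4), (-10, 0)) = 5.0

Closest pair: (-8, -5) and (-7, -4) with distance 1.4142

The closest pair is (-8, -5) and (-7, -4) with Euclidean distance 1.4142. For 4 points, brute-force pairwise comparison is shown above. For large n, the divide-and-conquer algorithm (sort by x, recurse on halves, check the dividing strip) achieves O(n log n).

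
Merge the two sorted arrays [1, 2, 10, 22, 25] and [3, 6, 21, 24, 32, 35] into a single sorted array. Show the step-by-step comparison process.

Merging process:

Compare 1 vs 3: take 1 from left. Merged: [1]
Compare 2 vs 3: take 2 from left. Merged: [1, 2]
Compare 10 vs 3: take 3 from right. Merged: [1, 2, 3]
Compare 10 vs 6: take 6 from right. Merged: [1, 2, 3, 6]
Compare 10 vs 21: take 10 from left. Merged: [1, 2, 3, 6, 10]
Compare 22 vs 21: take 21 from right. Merged: [1, 2, 3, 6, 10, 21]
Compare 22 vs 24: take 22 from left. Merged: [1, 2, 3, 6, 10, 21, 22]
Compare 25 vs 24: take 24 from right. Merged: [1, 2, 3, 6, 10, 21, 22, 24]
Compare 25 vs 32: take 25 from left. Merged: [1, 2, 3, 6, 10, 21, 22, 24, 25]
Append remaining from right: [32, 35]. Merged: [1, 2, 3, 6, 10, 21, 22, 24, 25, 32, 35]

Final merged array: [1, 2, 3, 6, 10, 21, 22, 24, 25, 32, 35]
Total comparisons: 9

The merged array is [1, 2, 3, 6, 10, 21, 22, 24, 25, 32, 35], requiring 9 comparisons. The merge step runs in O(n) time where n is the total number of elements.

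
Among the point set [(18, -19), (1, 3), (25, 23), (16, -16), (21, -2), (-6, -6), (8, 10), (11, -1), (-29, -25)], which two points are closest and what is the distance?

Computing all pairwise distances among 9 points:

d((18, -19), (1, 3)) = 27.8029
d((18, -19), (25, 23)) = 42.5793
d((18, -19), (16, -16)) = 3.6056 <-- minimum
d((18, -19), (21, -2)) = 17.2627
d((18, -19), (-6, -6)) = 27.2947
d((18, -19), (8, 10)) = 30.6757
d((18, -19), (11, -1)) = 19.3132
d((18, -19), (-29, -25)) = 47.3814
d((1, 3), (25, 23)) = 31.241
d((1, 3), (16, -16)) = 24.2074
d((1, 3), (21, -2)) = 20.6155
d((1, 3), (-6, -6)) = 11.4018
d((1, 3), (8, 10)) = 9.8995
d((1, 3), (11, -1)) = 10.7703
d((1, 3), (-29, -25)) = 41.0366
d((25, 23), (16, -16)) = 40.025
d((25, 23), (21, -2)) = 25.318
d((25, 23), (-6, -6)) = 42.45
d((25, 23), (8, 10)) = 21.4009
d((25, 23), (11, -1)) = 27.7849
d((25, 23), (-29, -25)) = 72.2496
d((16, -16), (21, -2)) = 14.8661
d((16, -16), (-6, -6)) = 24.1661
d((16, -16), (8, 10)) = 27.2029
d((16, -16), (11, -1)) = 15.8114
d((16, -16), (-29, -25)) = 45.8912
d((21, -2), (-6, -6)) = 27.2947
d((21, -2), (8, 10)) = 17.6918
d((21, -2), (11, -1)) = 10.0499
d((21, -2), (-29, -25)) = 55.0364
d((-6, -6), (8, 10)) = 21.2603
d((-6, -6), (11, -1)) = 17.72
d((-6, -6), (-29, -25)) = 29.8329
d((8, 10), (11, -1)) = 11.4018
d((8, 10), (-29, -25)) = 50.9313
d((11, -1), (-29, -25)) = 46.6476

Closest pair: (18, -19) and (16, -16) with distance 3.6056

The closest pair is (18, -19) and (16, -16) with Euclidean distance 3.6056. For 9 points, brute-force pairwise comparison is shown above. For large n, the divide-and-conquer algorithm (sort by x, recurse on halves, check the dividing strip) achieves O(n log n).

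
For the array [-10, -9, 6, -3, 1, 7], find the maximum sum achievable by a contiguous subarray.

Using Kadane's algorithm on [-10, -9, 6, -3, 1, 7]:

Scanning through the array:
Position 1 (value -9): max_ending_here = -9, max_so_far = -9
Position 2 (value 6): max_ending_here = 6, max_so_far = 6
Position 3 (value -3): max_ending_here = 3, max_so_far = 6
Position 4 (value 1): max_ending_here = 4, max_so_far = 6
Position 5 (value 7): max_ending_here = 11, max_so_far = 11

Maximum subarray: [6, -3, 1, 7]
Maximum sum: 11

The maximum subarray is [6, -3, 1, 7] with sum 11. This subarray runs from index 2 to index 5.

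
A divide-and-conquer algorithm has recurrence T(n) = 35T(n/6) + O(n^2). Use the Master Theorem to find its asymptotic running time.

Master Theorem for T(n) = 35T(n/6) + O(n^2):

a = 35, b = 6, c = 2
log_b(a) = log_6(35) = 1.9843

Case 3: c = 2 > log_6(35) = 1.9843
T(n) = O(n^2) = O(n^2)

For T(n) = 35T(n/6) + O(n^2): log_6(35) = 1.9843. This is Case 3 of the Master Theorem (c > log_b(a), work dominated by root), giving O(n^2).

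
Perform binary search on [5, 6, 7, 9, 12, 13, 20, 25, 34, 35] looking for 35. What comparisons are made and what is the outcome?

Binary search for 35 in [5, 6, 7, 9, 12, 13, 20, 25, 34, 35]:

lo=0, hi=9, mid=4, arr[mid]=12 -> 12 < 35, search right half
lo=5, hi=9, mid=7, arr[mid]=25 -> 25 < 35, search right half
lo=8, hi=9, mid=8, arr[mid]=34 -> 34 < 35, search right half
lo=9, hi=9, mid=9, arr[mid]=35 -> Found target at index 9!

Binary search finds 35 at index 9 after 4 comparisons. The search repeatedly halves the search space by comparing with the middle element.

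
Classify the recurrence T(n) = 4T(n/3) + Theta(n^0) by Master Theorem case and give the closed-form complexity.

Master Theorem for T(n) = 4T(n/3) + O(n^0):

a = 4, b = 3, c = 0
log_b(a) = log_3(4) = 1.2619

Case 1: c = 0 < log_3(4) = 1.2619
T(n) = O(n^(log_3 4))

For T(n) = 4T(n/3) + O(n^0): log_3(4) = 1.2619. This is Case 1 of the Master Theorem (c < log_b(a), work dominated by leaves), giving O(n^(log_3 4)).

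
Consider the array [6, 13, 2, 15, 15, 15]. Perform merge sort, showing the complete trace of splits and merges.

Merge sort trace:

Split: [6, 13, 2, 15, 15, 15] -> [6, 13, 2] and [15, 15, 15]
  Split: [6, 13, 2] -> [6] and [13, 2]
    Split: [13, 2] -> [13] and [2]
    Merge: [13] + [2] -> [2, 13]
  Merge: [6] + [2, 13] -> [2, 6, 13]
  Split: [15, 15, 15] -> [15] and [15, 15]
    Split: [15, 15] -> [15] and [15]
    Merge: [15] + [15] -> [15, 15]
  Merge: [15] + [15, 15] -> [15, 15, 15]
Merge: [2, 6, 13] + [15, 15, 15] -> [2, 6, 13, 15, 15, 15]

Final sorted array: [2, 6, 13, 15, 15, 15]

The merge sort proceeds by recursively splitting the array and merging sorted halves.
After all merges, the sorted array is [2, 6, 13, 15, 15, 15].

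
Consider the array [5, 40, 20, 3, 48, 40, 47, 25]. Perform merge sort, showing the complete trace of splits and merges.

Merge sort trace:

Split: [5, 40, 20, 3, 48, 40, 47, 25] -> [5, 40, 20, 3] and [48, 40, 47, 25]
  Split: [5, 40, 20, 3] -> [5, 40] and [20, 3]
    Split: [5, 40] -> [5] and [40]
    Merge: [5] + [40] -> [5, 40]
    Split: [20, 3] -> [20] and [3]
    Merge: [20] + [3] -> [3, 20]
  Merge: [5, 40] + [3, 20] -> [3, 5, 20, 40]
  Split: [48, 40, 47, 25] -> [48, 40] and [47, 25]
    Split: [48, 40] -> [48] and [40]
    Merge: [48] + [40] -> [40, 48]
    Split: [47, 25] -> [47] and [25]
    Merge: [47] + [25] -> [25, 47]
  Merge: [40, 48] + [25, 47] -> [25, 40, 47, 48]
Merge: [3, 5, 20, 40] + [25, 40, 47, 48] -> [3, 5, 20, 25, 40, 40, 47, 48]

Final sorted array: [3, 5, 20, 25, 40, 40, 47, 48]

The merge sort proceeds by recursively splitting the array and merging sorted halves.
After all merges, the sorted array is [3, 5, 20, 25, 40, 40, 47, 48].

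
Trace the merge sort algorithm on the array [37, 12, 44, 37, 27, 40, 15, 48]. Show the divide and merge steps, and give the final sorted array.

Merge sort trace:

Split: [37, 12, 44, 37, 27, 40, 15, 48] -> [37, 12, 44, 37] and [27, 40, 15, 48]
  Split: [37, 12, 44, 37] -> [37, 12] and [44, 37]
    Split: [37, 12] -> [37] and [12]
    Merge: [37] + [12] -> [12, 37]
    Split: [44, 37] -> [44] and [37]
    Merge: [44] + [37] -> [37, 44]
  Merge: [12, 37] + [37, 44] -> [12, 37, 37, 44]
  Split: [27, 40, 15, 48] -> [27, 40] and [15, 48]
    Split: [27, 40] -> [27] and [40]
    Merge: [27] + [40] -> [27, 40]
    Split: [15, 48] -> [15] and [48]
    Merge: [15] + [48] -> [15, 48]
  Merge: [27, 40] + [15, 48] -> [15, 27, 40, 48]
Merge: [12, 37, 37, 44] + [15, 27, 40, 48] -> [12, 15, 27, 37, 37, 40, 44, 48]

Final sorted array: [12, 15, 27, 37, 37, 40, 44, 48]

The merge sort proceeds by recursively splitting the array and merging sorted halves.
After all merges, the sorted array is [12, 15, 27, 37, 37, 40, 44, 48].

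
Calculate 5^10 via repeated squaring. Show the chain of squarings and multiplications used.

Computing 5^10 by squaring (build up from 5^1; each line after the first costs one multiplication):

5^1 = 5
5^2 = (5^1)^2 = 5^2 = 25
5^4 = (5^2)^2 = 25^2 = 625
5^5 = 5 * 5^4 = 5 * 625 = 3125
5^10 = (5^5)^2 = 3125^2 = 9765625

Result: 9765625
Multiplications needed: 4 (4 lines after 5^1)

5^10 = 9765625. Using exponentiation by squaring, this requires 4 multiplications. The key idea: if the exponent is even, square the half-power; if odd, multiply by the base once.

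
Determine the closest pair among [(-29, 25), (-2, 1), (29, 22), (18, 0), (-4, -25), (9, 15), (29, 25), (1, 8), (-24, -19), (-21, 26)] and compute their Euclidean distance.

Computing all pairwise distances among 10 points:

d((-29, 25), (-2, 1)) = 36.1248
d((-29, 25), (29, 22)) = 58.0775
d((-29, 25), (18, 0)) = 53.2353
d((-29, 25), (-4, -25)) = 55.9017
d((-29, 25), (9, 15)) = 39.2938
d((-29, 25), (29, 25)) = 58.0
d((-29, 25), (1, 8)) = 34.4819
d((-29, 25), (-24, -19)) = 44.2832
d((-29, 25), (-21, 26)) = 8.0623
d((-2, 1), (29, 22)) = 37.4433
d((-2, 1), (18, 0)) = 20.025
d((-2, 1), (-4, -25)) = 26.0768
d((-2, 1), (9, 15)) = 17.8045
d((-2, 1), (29, 25)) = 39.2046
d((-2, 1), (1, 8)) = 7.6158
d((-2, 1), (-24, -19)) = 29.7321
d((-2, 1), (-21, 26)) = 31.4006
d((29, 22), (18, 0)) = 24.5967
d((29, 22), (-4, -25)) = 57.4282
d((29, 22), (9, 15)) = 21.1896
d((29, 22), (29, 25)) = 3.0 <-- minimum
d((29, 22), (1, 8)) = 31.305
d((29, 22), (-24, -19)) = 67.0075
d((29, 22), (-21, 26)) = 50.1597
d((18, 0), (-4, -25)) = 33.3017
d((18, 0), (9, 15)) = 17.4929
d((18, 0), (29, 25)) = 27.313
d((18, 0), (1, 8)) = 18.7883
d((18, 0), (-24, -19)) = 46.0977
d((18, 0), (-21, 26)) = 46.8722
d((-4, -25), (9, 15)) = 42.0595
d((-4, -25), (29, 25)) = 59.9083
d((-4, -25), (1, 8)) = 33.3766
d((-4, -25), (-24, -19)) = 20.8806
d((-4, -25), (-21, 26)) = 53.7587
d((9, 15), (29, 25)) = 22.3607
d((9, 15), (1, 8)) = 10.6301
d((9, 15), (-24, -19)) = 47.3814
d((9, 15), (-21, 26)) = 31.9531
d((29, 25), (1, 8)) = 32.7567
d((29, 25), (-24, -19)) = 68.884
d((29, 25), (-21, 26)) = 50.01
d((1, 8), (-24, -19)) = 36.7967
d((1, 8), (-21, 26)) = 28.4253
d((-24, -19), (-21, 26)) = 45.0999

Closest pair: (29, 22) and (29, 25) with distance 3.0

The closest pair is (29, 22) and (29, 25) with Euclidean distance 3.0. For 10 points, brute-force pairwise comparison is shown above. For large n, the divide-and-conquer algorithm (sort by x, recurse on halves, check the dividing strip) achieves O(n log n).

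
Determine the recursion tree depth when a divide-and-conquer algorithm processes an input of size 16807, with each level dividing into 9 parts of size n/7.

For divide and conquer with division factor 7:

Problem sizes at each level:
Level 0: 16807
Level 1: 2401
Level 2: 343
Level 3: 49
Level 4: 7
Level 5: 1

The root is level 0 and the size-1 base case is level 5 (the tree spans levels 0 through 5, i.e. 6 levels counting the root), so the depth is the number of divisions: log_7(16807) = 5

The recursion tree depth is log_7(16807) = 5. At each level, the problem size is divided by 7, so it takes 5 divisions to reduce to a base case of size 1. The algorithm makes 9 recursive calls at each level.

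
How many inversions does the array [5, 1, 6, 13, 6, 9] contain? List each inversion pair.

Finding inversions in [5, 1, 6, 13, 6, 9]:

(0, 1): arr[0]=5 > arr[1]=1
(3, 4): arr[3]=13 > arr[4]=6
(3, 5): arr[3]=13 > arr[5]=9

Total inversions: 3

The array has 3 inversion(s): (0,1), (3,4), (3,5). Each pair (i,j) satisfies i < j and arr[i] > arr[j].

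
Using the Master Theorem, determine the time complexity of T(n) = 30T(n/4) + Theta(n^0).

Master Theorem for T(n) = 30T(n/4) + O(n^0):

a = 30, b = 4, c = 0
log_b(a) = log_4(30) = 2.4534

Case 1: c = 0 < log_4(30) = 2.4534
T(n) = O(n^(log_4 30))

For T(n) = 30T(n/4) + O(n^0): log_4(30) = 2.4534. This is Case 1 of the Master Theorem (c < log_b(a), work dominated by leaves), giving O(n^(log_4 30)).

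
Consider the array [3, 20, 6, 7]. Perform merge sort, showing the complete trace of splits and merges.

Merge sort trace:

Split: [3, 20, 6, 7] -> [3, 20] and [6, 7]
  Split: [3, 20] -> [3] and [20]
  Merge: [3] + [20] -> [3, 20]
  Split: [6, 7] -> [6] and [7]
  Merge: [6] + [7] -> [6, 7]
Merge: [3, 20] + [6, 7] -> [3, 6, 7, 20]

Final sorted array: [3, 6, 7, 20]

The merge sort proceeds by recursively splitting the array and merging sorted halves.
After all merges, the sorted array is [3, 6, 7, 20].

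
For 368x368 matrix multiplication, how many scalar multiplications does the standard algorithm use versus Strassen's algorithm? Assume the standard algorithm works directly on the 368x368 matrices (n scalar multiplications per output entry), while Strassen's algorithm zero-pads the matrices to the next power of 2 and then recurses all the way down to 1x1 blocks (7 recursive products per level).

Matrix multiplication for 368x368 matrices:

Strassen's algorithm requires power-of-2 dimensions. Pad 368x368 to 512x512 (next power of 2).

Standard algorithm: 368^3 = 49836032 multiplications
Strassen's algorithm: 7^(log2(512)) = 7^9 = 40353607 multiplications
Savings: 49836032 - 40353607 = 9482425 multiplications

Standard: 49836032 multiplications (368^3). Strassen: 40353607 multiplications (7^9, after padding to 512x512). Strassen reduces 8 recursive multiplications to 7 at each level.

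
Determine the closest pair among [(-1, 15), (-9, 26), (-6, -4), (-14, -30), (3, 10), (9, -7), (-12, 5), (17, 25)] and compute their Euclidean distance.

Computing all pairwise distances among 8 points:

d((-1, 15), (-9, 26)) = 13.6015
d((-1, 15), (-6, -4)) = 19.6469
d((-1, 15), (-14, -30)) = 46.8402
d((-1, 15), (3, 10)) = 6.4031 <-- minimum
d((-1, 15), (9, -7)) = 24.1661
d((-1, 15), (-12, 5)) = 14.8661
d((-1, 15), (17, 25)) = 20.5913
d((-9, 26), (-6, -4)) = 30.1496
d((-9, 26), (-14, -30)) = 56.2228
d((-9, 26), (3, 10)) = 20.0
d((-9, 26), (9, -7)) = 37.5899
d((-9, 26), (-12, 5)) = 21.2132
d((-9, 26), (17, 25)) = 26.0192
d((-6, -4), (-14, -30)) = 27.2029
d((-6, -4), (3, 10)) = 16.6433
d((-6, -4), (9, -7)) = 15.2971
d((-6, -4), (-12, 5)) = 10.8167
d((-6, -4), (17, 25)) = 37.0135
d((-14, -30), (3, 10)) = 43.4626
d((-14, -30), (9, -7)) = 32.5269
d((-14, -30), (-12, 5)) = 35.0571
d((-14, -30), (17, 25)) = 63.1348
d((3, 10), (9, -7)) = 18.0278
d((3, 10), (-12, 5)) = 15.8114
d((3, 10), (17, 25)) = 20.5183
d((9, -7), (-12, 5)) = 24.1868
d((9, -7), (17, 25)) = 32.9848
d((-12, 5), (17, 25)) = 35.2278

Closest pair: (-1, 15) and (3, 10) with distance 6.4031

The closest pair is (-1, 15) and (3, 10) with Euclidean distance 6.4031. For 8 points, brute-force pairwise comparison is shown above. For large n, the divide-and-conquer algorithm (sort by x, recurse on halves, check the dividing strip) achieves O(n log n).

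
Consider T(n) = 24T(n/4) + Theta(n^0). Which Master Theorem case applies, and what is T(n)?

Master Theorem for T(n) = 24T(n/4) + O(n^0):

a = 24, b = 4, c = 0
log_b(a) = log_4(24) = 2.2925

Case 1: c = 0 < log_4(24) = 2.2925
T(n) = O(n^(log_4 24))

For T(n) = 24T(n/4) + O(n^0): log_4(24) = 2.2925. This is Case 1 of the Master Theorem (c < log_b(a), work dominated by leaves), giving O(n^(log_4 24)).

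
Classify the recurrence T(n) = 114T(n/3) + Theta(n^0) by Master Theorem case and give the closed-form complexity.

Master Theorem for T(n) = 114T(n/3) + O(n^0):

a = 114, b = 3, c = 0
log_b(a) = log_3(114) = 4.3111

Case 1: c = 0 < log_3(114) = 4.3111
T(n) = O(n^(log_3 114))

For T(n) = 114T(n/3) + O(n^0): log_3(114) = 4.3111. This is Case 1 of the Master Theorem (c < log_b(a), work dominated by leaves), giving O(n^(log_3 114)).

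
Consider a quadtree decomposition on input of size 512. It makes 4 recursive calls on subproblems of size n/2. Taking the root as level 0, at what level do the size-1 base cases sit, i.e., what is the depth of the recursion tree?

For divide and conquer with division factor 2:

Problem sizes at each level:
Level 0: 512
Level 1: 256
Level 2: 128
Level 3: 64
Level 4: 32
Level 5: 16
Level 6: 8
Level 7: 4
Level 8: 2
Level 9: 1

The root is level 0 and the size-1 base case is level 9 (the tree spans levels 0 through 9, i.e. 10 levels counting the root), so the depth is the number of divisions: log_2(512) = 9

The recursion tree depth is log_2(512) = 9. At each level, the problem size is divided by 2, so it takes 9 divisions to reduce to a base case of size 1. The algorithm makes 4 recursive calls at each level.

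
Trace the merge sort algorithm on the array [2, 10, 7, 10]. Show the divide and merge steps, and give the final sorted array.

Merge sort trace:

Split: [2, 10, 7, 10] -> [2, 10] and [7, 10]
  Split: [2, 10] -> [2] and [10]
  Merge: [2] + [10] -> [2, 10]
  Split: [7, 10] -> [7] and [10]
  Merge: [7] + [10] -> [7, 10]
Merge: [2, 10] + [7, 10] -> [2, 7, 10, 10]

Final sorted array: [2, 7, 10, 10]

The merge sort proceeds by recursively splitting the array and merging sorted halves.
After all merges, the sorted array is [2, 7, 10, 10].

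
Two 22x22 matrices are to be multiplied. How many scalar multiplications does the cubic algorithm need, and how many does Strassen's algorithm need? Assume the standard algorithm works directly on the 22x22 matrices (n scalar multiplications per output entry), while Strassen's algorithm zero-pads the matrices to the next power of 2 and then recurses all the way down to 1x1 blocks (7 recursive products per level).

Matrix multiplication for 22x22 matrices:

Strassen's algorithm requires power-of-2 dimensions. Pad 22x22 to 32x32 (next power of 2).

Standard algorithm: 22^3 = 10648 multiplications
Strassen's algorithm: 7^(log2(32)) = 7^5 = 16807 multiplications
Difference: 10648 - 16807 = -6159 (Strassen uses MORE here due to padding overhead — for small or just-over-power-of-2 n, padding can outweigh the per-level savings)

Standard: 10648 multiplications (22^3). Strassen: 16807 multiplications (7^5, after padding to 32x32). Strassen reduces 8 recursive multiplications to 7 at each level.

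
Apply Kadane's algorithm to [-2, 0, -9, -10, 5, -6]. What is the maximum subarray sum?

Using Kadane's algorithm on [-2, 0, -9, -10, 5, -6]:

Scanning through the array:
Position 1 (value 0): max_ending_here = 0, max_so_far = 0
Position 2 (value -9): max_ending_here = -9, max_so_far = 0
Position 3 (value -10): max_ending_here = -10, max_so_far = 0
Position 4 (value 5): max_ending_here = 5, max_so_far = 5
Position 5 (value -6): max_ending_here = -1, max_so_far = 5

Maximum subarray: [5]
Maximum sum: 5

The maximum subarray is [5] with sum 5. This subarray runs from index 4 to index 4.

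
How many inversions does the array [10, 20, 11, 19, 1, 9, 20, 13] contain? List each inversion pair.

Finding inversions in [10, 20, 11, 19, 1, 9, 20, 13]:

(0, 4): arr[0]=10 > arr[4]=1
(0, 5): arr[0]=10 > arr[5]=9
(1, 2): arr[1]=20 > arr[2]=11
(1, 3): arr[1]=20 > arr[3]=19
(1, 4): arr[1]=20 > arr[4]=1
(1, 5): arr[1]=20 > arr[5]=9
(1, 7): arr[1]=20 > arr[7]=13
(2, 4): arr[2]=11 > arr[4]=1
(2, 5): arr[2]=11 > arr[5]=9
(3, 4): arr[3]=19 > arr[4]=1
(3, 5): arr[3]=19 > arr[5]=9
(3, 7): arr[3]=19 > arr[7]=13
(6, 7): arr[6]=20 > arr[7]=13

Total inversions: 13

The array has 13 inversion(s): (0,4), (0,5), (1,2), (1,3), (1,4), (1,5), (1,7), (2,4), (2,5), (3,4), (3,5), (3,7), (6,7). Each pair (i,j) satisfies i < j and arr[i] > arr[j].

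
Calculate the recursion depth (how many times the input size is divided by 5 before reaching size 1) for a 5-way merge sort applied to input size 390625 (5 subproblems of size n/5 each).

For divide and conquer with division factor 5:

Problem sizes at each level:
Level 0: 390625
Level 1: 78125
Level 2: 15625
Level 3: 3125
Level 4: 625
Level 5: 125
Level 6: 25
Level 7: 5
Level 8: 1

The root is level 0 and the size-1 base case is level 8 (the tree spans levels 0 through 8, i.e. 9 levels counting the root), so the depth is the number of divisions: log_5(390625) = 8

The recursion tree depth is log_5(390625) = 8. At each level, the problem size is divided by 5, so it takes 8 divisions to reduce to a base case of size 1. The algorithm makes 5 recursive calls at each level.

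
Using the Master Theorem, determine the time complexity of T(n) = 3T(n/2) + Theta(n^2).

Master Theorem for T(n) = 3T(n/2) + O(n^2):

a = 3, b = 2, c = 2
log_b(a) = log_2(3) = 1.5850

Case 3: c = 2 > log_2(3) = 1.5850
T(n) = O(n^2) = O(n^2)

For T(n) = 3T(n/2) + O(n^2): log_2(3) = 1.5850. This is Case 3 of the Master Theorem (c > log_b(a), work dominated by root), giving O(n^2).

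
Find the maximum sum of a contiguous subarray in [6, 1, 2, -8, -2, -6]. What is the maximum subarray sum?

Using Kadane's algorithm on [6, 1, 2, -8, -2, -6]:

Scanning through the array:
Position 1 (value 1): max_ending_here = 7, max_so_far = 7
Position 2 (value 2): max_ending_here = 9, max_so_far = 9
Position 3 (value -8): max_ending_here = 1, max_so_far = 9
Position 4 (value -2): max_ending_here = -1, max_so_far = 9
Position 5 (value -6): max_ending_here = -6, max_so_far = 9

Maximum subarray: [6, 1, 2]
Maximum sum: 9

The maximum subarray is [6, 1, 2] with sum 9. This subarray runs from index 0 to index 2.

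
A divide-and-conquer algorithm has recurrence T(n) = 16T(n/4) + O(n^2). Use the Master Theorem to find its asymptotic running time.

Master Theorem for T(n) = 16T(n/4) + O(n^2):

a = 16, b = 4, c = 2
log_b(a) = log_4(16) = 2.0000

Case 2: c = 2 = log_4(16) = 2.0000
T(n) = O(n^2 log n) = O(n^2 log n)

For T(n) = 16T(n/4) + O(n^2): log_4(16) = 2.0000. This is Case 2 of the Master Theorem (c = log_b(a), equal work at all levels), giving O(n^2 log n).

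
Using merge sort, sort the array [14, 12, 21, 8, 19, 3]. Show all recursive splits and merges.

Merge sort trace:

Split: [14, 12, 21, 8, 19, 3] -> [14, 12, 21] and [8, 19, 3]
  Split: [14, 12, 21] -> [14] and [12, 21]
    Split: [12, 21] -> [12] and [21]
    Merge: [12] + [21] -> [12, 21]
  Merge: [14] + [12, 21] -> [12, 14, 21]
  Split: [8, 19, 3] -> [8] and [19, 3]
    Split: [19, 3] -> [19] and [3]
    Merge: [19] + [3] -> [3, 19]
  Merge: [8] + [3, 19] -> [3, 8, 19]
Merge: [12, 14, 21] + [3, 8, 19] -> [3, 8, 12, 14, 19, 21]

Final sorted array: [3, 8, 12, 14, 19, 21]

The merge sort proceeds by recursively splitting the array and merging sorted halves.
After all merges, the sorted array is [3, 8, 12, 14, 19, 21].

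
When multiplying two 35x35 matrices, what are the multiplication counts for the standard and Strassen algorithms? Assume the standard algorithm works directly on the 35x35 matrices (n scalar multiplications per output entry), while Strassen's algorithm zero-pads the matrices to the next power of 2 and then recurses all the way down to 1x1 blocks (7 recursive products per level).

Matrix multiplication for 35x35 matrices:

Strassen's algorithm requires power-of-2 dimensions. Pad 35x35 to 64x64 (next power of 2).

Standard algorithm: 35^3 = 42875 multiplications
Strassen's algorithm: 7^(log2(64)) = 7^6 = 117649 multiplications
Difference: 42875 - 117649 = -74774 (Strassen uses MORE here due to padding overhead — for small or just-over-power-of-2 n, padding can outweigh the per-level savings)

Standard: 42875 multiplications (35^3). Strassen: 117649 multiplications (7^6, after padding to 64x64). Strassen reduces 8 recursive multiplications to 7 at each level.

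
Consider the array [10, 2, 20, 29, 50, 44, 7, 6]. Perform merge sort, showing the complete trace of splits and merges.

Merge sort trace:

Split: [10, 2, 20, 29, 50, 44, 7, 6] -> [10, 2, 20, 29] and [50, 44, 7, 6]
  Split: [10, 2, 20, 29] -> [10, 2] and [20, 29]
    Split: [10, 2] -> [10] and [2]
    Merge: [10] + [2] -> [2, 10]
    Split: [20, 29] -> [20] and [29]
    Merge: [20] + [29] -> [20, 29]
  Merge: [2, 10] + [20, 29] -> [2, 10, 20, 29]
  Split: [50, 44, 7, 6] -> [50, 44] and [7, 6]
    Split: [50, 44] -> [50] and [44]
    Merge: [50] + [44] -> [44, 50]
    Split: [7, 6] -> [7] and [6]
    Merge: [7] + [6] -> [6, 7]
  Merge: [44, 50] + [6, 7] -> [6, 7, 44, 50]
Merge: [2, 10, 20, 29] + [6, 7, 44, 50] -> [2, 6, 7, 10, 20, 29, 44, 50]

Final sorted array: [2, 6, 7, 10, 20, 29, 44, 50]

The merge sort proceeds by recursively splitting the array and merging sorted halves.
After all merges, the sorted array is [2, 6, 7, 10, 20, 29, 44, 50].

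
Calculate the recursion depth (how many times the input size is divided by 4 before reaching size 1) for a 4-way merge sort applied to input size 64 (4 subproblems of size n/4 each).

For divide and conquer with division factor 4:

Problem sizes at each level:
Level 0: 64
Level 1: 16
Level 2: 4
Level 3: 1

The root is level 0 and the size-1 base case is level 3 (the tree spans levels 0 through 3, i.e. 4 levels counting the root), so the depth is the number of divisions: log_4(64) = 3

The recursion tree depth is log_4(64) = 3. At each level, the problem size is divided by 4, so it takes 3 divisions to reduce to a base case of size 1. The algorithm makes 4 recursive calls at each level.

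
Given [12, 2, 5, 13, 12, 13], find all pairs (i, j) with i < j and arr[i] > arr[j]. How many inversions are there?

Finding inversions in [12, 2, 5, 13, 12, 13]:

(0, 1): arr[0]=12 > arr[1]=2
(0, 2): arr[0]=12 > arr[2]=5
(3, 4): arr[3]=13 > arr[4]=12

Total inversions: 3

The array has 3 inversion(s): (0,1), (0,2), (3,4). Each pair (i,j) satisfies i < j and arr[i] > arr[j].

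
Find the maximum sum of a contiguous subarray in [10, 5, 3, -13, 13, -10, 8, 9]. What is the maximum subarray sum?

Using Kadane's algorithm on [10, 5, 3, -13, 13, -10, 8, 9]:

Scanning through the array:
Position 1 (value 5): max_ending_here = 15, max_so_far = 15
Position 2 (value 3): max_ending_here = 18, max_so_far = 18
Position 3 (value -13): max_ending_here = 5, max_so_far = 18
Position 4 (value 13): max_ending_here = 18, max_so_far = 18
Position 5 (value -10): max_ending_here = 8, max_so_far = 18
Position 6 (value 8): max_ending_here = 16, max_so_far = 18
Position 7 (value 9): max_ending_here = 25, max_so_far = 25

Maximum subarray: [10, 5, 3, -13, 13, -10, 8, 9]
Maximum sum: 25

The maximum subarray is [10, 5, 3, -13, 13, -10, 8, 9] with sum 25. This subarray runs from index 0 to index 7.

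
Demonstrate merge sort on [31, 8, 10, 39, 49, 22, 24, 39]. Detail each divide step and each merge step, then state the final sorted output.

Merge sort trace:

Split: [31, 8, 10, 39, 49, 22, 24, 39] -> [31, 8, 10, 39] and [49, 22, 24, 39]
  Split: [31, 8, 10, 39] -> [31, 8] and [10, 39]
    Split: [31, 8] -> [31] and [8]
    Merge: [31] + [8] -> [8, 31]
    Split: [10, 39] -> [10] and [39]
    Merge: [10] + [39] -> [10, 39]
  Merge: [8, 31] + [10, 39] -> [8, 10, 31, 39]
  Split: [49, 22, 24, 39] -> [49, 22] and [24, 39]
    Split: [49, 22] -> [49] and [22]
    Merge: [49] + [22] -> [22, 49]
    Split: [24, 39] -> [24] and [39]
    Merge: [24] + [39] -> [24, 39]
  Merge: [22, 49] + [24, 39] -> [22, 24, 39, 49]
Merge: [8, 10, 31, 39] + [22, 24, 39, 49] -> [8, 10, 22, 24, 31, 39, 39, 49]

Final sorted array: [8, 10, 22, 24, 31, 39, 39, 49]

The merge sort proceeds by recursively splitting the array and merging sorted halves.
After all merges, the sorted array is [8, 10, 22, 24, 31, 39, 39, 49].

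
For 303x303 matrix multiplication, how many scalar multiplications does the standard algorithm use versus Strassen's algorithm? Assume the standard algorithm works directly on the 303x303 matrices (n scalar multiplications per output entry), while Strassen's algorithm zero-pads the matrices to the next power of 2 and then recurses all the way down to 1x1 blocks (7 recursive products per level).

Matrix multiplication for 303x303 matrices:

Strassen's algorithm requires power-of-2 dimensions. Pad 303x303 to 512x512 (next power of 2).

Standard algorithm: 303^3 = 27818127 multiplications
Strassen's algorithm: 7^(log2(512)) = 7^9 = 40353607 multiplications
Difference: 27818127 - 40353607 = -12535480 (Strassen uses MORE here due to padding overhead — for small or just-over-power-of-2 n, padding can outweigh the per-level savings)

Standard: 27818127 multiplications (303^3). Strassen: 40353607 multiplications (7^9, after padding to 512x512). Strassen reduces 8 recursive multiplications to 7 at each level.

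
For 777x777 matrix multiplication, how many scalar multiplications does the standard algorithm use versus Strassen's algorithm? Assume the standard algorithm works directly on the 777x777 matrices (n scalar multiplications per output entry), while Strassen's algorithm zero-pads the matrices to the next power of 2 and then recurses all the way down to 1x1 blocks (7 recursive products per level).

Matrix multiplication for 777x777 matrices:

Strassen's algorithm requires power-of-2 dimensions. Pad 777x777 to 1024x1024 (next power of 2).

Standard algorithm: 777^3 = 469097433 multiplications
Strassen's algorithm: 7^(log2(1024)) = 7^10 = 282475249 multiplications
Savings: 469097433 - 282475249 = 186622184 multiplications

Standard: 469097433 multiplications (777^3). Strassen: 282475249 multiplications (7^10, after padding to 1024x1024). Strassen reduces 8 recursive multiplications to 7 at each level.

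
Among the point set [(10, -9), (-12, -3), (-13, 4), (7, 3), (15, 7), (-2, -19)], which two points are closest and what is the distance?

Computing all pairwise distances among 6 points:

d((10, -9), (-12, -3)) = 22.8035
d((10, -9), (-13, 4)) = 26.4197
d((10, -9), (7, 3)) = 12.3693
d((10, -9), (15, 7)) = 16.7631
d((10, -9), (-2, -19)) = 15.6205
d((-12, -3), (-13, 4)) = 7.0711 <-- minimum
d((-12, -3), (7, 3)) = 19.9249
d((-12, -3), (15, 7)) = 28.7924
d((-12, -3), (-2, -19)) = 18.868
d((-13, 4), (7, 3)) = 20.025
d((-13, 4), (15, 7)) = 28.1603
d((-13, 4), (-2, -19)) = 25.4951
d((7, 3), (15, 7)) = 8.9443
d((7, 3), (-2, -19)) = 23.7697
d((15, 7), (-2, -19)) = 31.0644

Closest pair: (-12, -3) and (-13, 4) with distance 7.0711

The closest pair is (-12, -3) and (-13, 4) with Euclidean distance 7.0711. For 6 points, brute-force pairwise comparison is shown above. For large n, the divide-and-conquer algorithm (sort by x, recurse on halves, check the dividing strip) achieves O(n log n).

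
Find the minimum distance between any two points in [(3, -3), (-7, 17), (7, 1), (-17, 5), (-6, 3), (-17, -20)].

Computing all pairwise distances among 6 points:

d((3, -3), (-7, 17)) = 22.3607
d((3, -3), (7, 1)) = 5.6569 <-- minimum
d((3, -3), (-17, 5)) = 21.5407
d((3, -3), (-6, 3)) = 10.8167
d((3, -3), (-17, -20)) = 26.2488
d((-7, 17), (7, 1)) = 21.2603
d((-7, 17), (-17, 5)) = 15.6205
d((-7, 17), (-6, 3)) = 14.0357
d((-7, 17), (-17, -20)) = 38.3275
d((7, 1), (-17, 5)) = 24.3311
d((7, 1), (-6, 3)) = 13.1529
d((7, 1), (-17, -20)) = 31.8904
d((-17, 5), (-6, 3)) = 11.1803
d((-17, 5), (-17, -20)) = 25.0
d((-6, 3), (-17, -20)) = 25.4951

Closest pair: (3, -3) and (7, 1) with distance 5.6569

The closest pair is (3, -3) and (7, 1) with Euclidean distance 5.6569. For 6 points, brute-force pairwise comparison is shown above. For large n, the divide-and-conquer algorithm (sort by x, recurse on halves, check the dividing strip) achieves O(n log n).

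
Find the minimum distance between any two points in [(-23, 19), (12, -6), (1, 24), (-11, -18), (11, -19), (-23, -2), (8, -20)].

Computing all pairwise distances among 7 points:

d((-23, 19), (12, -6)) = 43.0116
d((-23, 19), (1, 24)) = 24.5153
d((-23, 19), (-11, -18)) = 38.8973
d((-23, 19), (11, -19)) = 50.9902
d((-23, 19), (-23, -2)) = 21.0
d((-23, 19), (8, -20)) = 49.8197
d((12, -6), (1, 24)) = 31.9531
d((12, -6), (-11, -18)) = 25.9422
d((12, -6), (11, -19)) = 13.0384
d((12, -6), (-23, -2)) = 35.2278
d((12, -6), (8, -20)) = 14.5602
d((1, 24), (-11, -18)) = 43.6807
d((1, 24), (11, -19)) = 44.1475
d((1, 24), (-23, -2)) = 35.3836
d((1, 24), (8, -20)) = 44.5533
d((-11, -18), (11, -19)) = 22.0227
d((-11, -18), (-23, -2)) = 20.0
d((-11, -18), (8, -20)) = 19.105
d((11, -19), (-23, -2)) = 38.0132
d((11, -19), (8, -20)) = 3.1623 <-- minimum
d((-23, -2), (8, -20)) = 35.8469

Closest pair: (11, -19) and (8, -20) with distance 3.1623

The closest pair is (11, -19) and (8, -20) with Euclidean distance 3.1623. For 7 points, brute-force pairwise comparison is shown above. For large n, the divide-and-conquer algorithm (sort by x, recurse on halves, check the dividing strip) achieves O(n log n).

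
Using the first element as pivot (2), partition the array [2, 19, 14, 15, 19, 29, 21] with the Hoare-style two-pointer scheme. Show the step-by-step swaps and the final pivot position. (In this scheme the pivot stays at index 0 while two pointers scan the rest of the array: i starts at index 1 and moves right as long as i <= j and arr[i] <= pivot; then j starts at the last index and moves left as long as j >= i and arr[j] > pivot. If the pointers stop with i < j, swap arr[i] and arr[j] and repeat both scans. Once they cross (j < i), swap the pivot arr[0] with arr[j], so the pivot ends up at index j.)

Hoare-style two-pointer partition with pivot = 2:

Initial array: [2, 19, 14, 15, 19, 29, 21]

Pointers start at i = 1, j = 6.
i ends at 1, j ends at 0: the pointers have crossed (j < i), so scanning stops.

j = 0, so swapping arr[0] with arr[j] leaves the pivot at position 0: [2, 19, 14, 15, 19, 29, 21]
Pivot position: 0

After partitioning with pivot 2, the array becomes [2, 19, 14, 15, 19, 29, 21]. The pivot is placed at index 0. All elements to the left of the pivot are <= 2, and all elements to the right are > 2.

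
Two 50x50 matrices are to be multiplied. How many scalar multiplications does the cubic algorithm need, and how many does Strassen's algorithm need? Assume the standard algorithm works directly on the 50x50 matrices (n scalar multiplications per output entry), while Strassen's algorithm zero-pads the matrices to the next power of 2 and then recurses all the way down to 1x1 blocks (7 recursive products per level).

Matrix multiplication for 50x50 matrices:

Strassen's algorithm requires power-of-2 dimensions. Pad 50x50 to 64x64 (next power of 2).

Standard algorithm: 50^3 = 125000 multiplications
Strassen's algorithm: 7^(log2(64)) = 7^6 = 117649 multiplications
Savings: 125000 - 117649 = 7351 multiplications

Standard: 125000 multiplications (50^3). Strassen: 117649 multiplications (7^6, after padding to 64x64). Strassen reduces 8 recursive multiplications to 7 at each level.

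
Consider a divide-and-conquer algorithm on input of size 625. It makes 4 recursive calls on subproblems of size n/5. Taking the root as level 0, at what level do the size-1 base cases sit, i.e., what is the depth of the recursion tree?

For divide and conquer with division factor 5:

Problem sizes at each level:
Level 0: 625
Level 1: 125
Level 2: 25
Level 3: 5
Level 4: 1

The root is level 0 and the size-1 base case is level 4 (the tree spans levels 0 through 4, i.e. 5 levels counting the root), so the depth is the number of divisions: log_5(625) = 4

The recursion tree depth is log_5(625) = 4. At each level, the problem size is divided by 5, so it takes 4 divisions to reduce to a base case of size 1. The algorithm makes 4 recursive calls at each level.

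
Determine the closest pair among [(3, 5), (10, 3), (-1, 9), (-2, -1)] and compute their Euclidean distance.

Computing all pairwise distances among 4 points:

d((3, 5), (10, 3)) = 7.2801
d((3, 5), (-1, 9)) = 5.6569 <-- minimum
d((3, 5), (-2, -1)) = 7.8102
d((10, 3), (-1, 9)) = 12.53
d((10, 3), (-2, -1)) = 12.6491
d((-1, 9), (-2, -1)) = 10.0499

Closest pair: (3, 5) and (-1, 9) with distance 5.6569

The closest pair is (3, 5) and (-1, 9) with Euclidean distance 5.6569. For 4 points, brute-force pairwise comparison is shown above. For large n, the divide-and-conquer algorithm (sort by x, recurse on halves, check the dividing strip) achieves O(n log n).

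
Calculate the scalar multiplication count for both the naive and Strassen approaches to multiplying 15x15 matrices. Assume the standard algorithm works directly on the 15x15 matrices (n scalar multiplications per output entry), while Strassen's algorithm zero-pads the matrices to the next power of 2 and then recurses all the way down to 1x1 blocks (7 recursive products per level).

Matrix multiplication for 15x15 matrices:

Strassen's algorithm requires power-of-2 dimensions. Pad 15x15 to 16x16 (next power of 2).

Standard algorithm: 15^3 = 3375 multiplications
Strassen's algorithm: 7^(log2(16)) = 7^4 = 2401 multiplications
Savings: 3375 - 2401 = 974 multiplications

Standard: 3375 multiplications (15^3). Strassen: 2401 multiplications (7^4, after padding to 16x16). Strassen reduces 8 recursive multiplications to 7 at each level.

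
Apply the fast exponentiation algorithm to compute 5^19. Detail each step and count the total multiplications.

Computing 5^19 by squaring (build up from 5^1; each line after the first costs one multiplication):

5^1 = 5
5^2 = (5^1)^2 = 5^2 = 25
5^4 = (5^2)^2 = 25^2 = 625
5^8 = (5^4)^2 = 625^2 = 390625
5^9 = 5 * 5^8 = 5 * 390625 = 1953125
5^18 = (5^9)^2 = 1953125^2 = 3814697265625
5^19 = 5 * 5^18 = 5 * 3814697265625 = 19073486328125

Result: 19073486328125
Multiplications needed: 6 (6 lines after 5^1)

5^19 = 19073486328125. Using exponentiation by squaring, this requires 6 multiplications. The key idea: if the exponent is even, square the half-power; if odd, multiply by the base once.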